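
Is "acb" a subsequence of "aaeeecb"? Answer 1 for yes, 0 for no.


Check if "acb" is a subsequence of "aaeeecb"
Greedy scan:
  Position 0 ('a'): matches sub[0] = 'a'
  Position 1 ('a'): no match needed
  Position 2 ('e'): no match needed
  Position 3 ('e'): no match needed
  Position 4 ('e'): no match needed
  Position 5 ('c'): matches sub[1] = 'c'
  Position 6 ('b'): matches sub[2] = 'b'
All 3 characters matched => is a subsequence

1


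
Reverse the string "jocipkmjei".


Input: jocipkmjei
Reading characters right to left:
  Position 9: 'i'
  Position 8: 'e'
  Position 7: 'j'
  Position 6: 'm'
  Position 5: 'k'
  Position 4: 'p'
  Position 3: 'i'
  Position 2: 'c'
  Position 1: 'o'
  Position 0: 'j'
Reversed: iejmkpicoj

iejmkpicoj


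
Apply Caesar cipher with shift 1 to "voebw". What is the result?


Caesar cipher: shift "voebw" by 1
  'v' (pos 21) + 1 = pos 22 = 'w'
  'o' (pos 14) + 1 = pos 15 = 'p'
  'e' (pos 4) + 1 = pos 5 = 'f'
  'b' (pos 1) + 1 = pos 2 = 'c'
  'w' (pos 22) + 1 = pos 23 = 'x'
Result: wpfcx

wpfcx


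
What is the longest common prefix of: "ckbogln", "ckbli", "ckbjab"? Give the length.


Words: ckbogln, ckbli, ckbjab
  Position 0: all 'c' => match
  Position 1: all 'k' => match
  Position 2: all 'b' => match
  Position 3: ('o', 'l', 'j') => mismatch, stop
LCP = "ckb" (length 3)

3


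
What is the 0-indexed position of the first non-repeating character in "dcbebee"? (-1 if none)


Input: dcbebee
Character frequencies:
  'b': 2
  'c': 1
  'd': 1
  'e': 3
Scanning left to right for freq == 1:
  Position 0 ('d'): unique! => answer = 0

0


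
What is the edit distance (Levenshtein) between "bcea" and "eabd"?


Computing edit distance: "bcea" -> "eabd"
DP table:
           e    a    b    d
      0    1    2    3    4
  b   1    1    2    2    3
  c   2    2    2    3    3
  e   3    2    3    3    4
  a   4    3    2    3    4
Edit distance = dp[4][4] = 4

4


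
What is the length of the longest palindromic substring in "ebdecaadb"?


Input: "ebdecaadb"
Checking substrings for palindromes:
  [5:7] "aa" (len 2) => palindrome
Longest palindromic substring: "aa" with length 2

2


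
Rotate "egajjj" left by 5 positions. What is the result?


Input: "egajjj", rotate left by 5
First 5 characters: "egajj"
Remaining characters: "j"
Concatenate remaining + first: "j" + "egajj" = "jegajj"

jegajj


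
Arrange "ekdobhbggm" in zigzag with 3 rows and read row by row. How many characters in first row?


Zigzag "ekdobhbggm" into 3 rows:
Placing characters:
  'e' => row 0
  'k' => row 1
  'd' => row 2
  'o' => row 1
  'b' => row 0
  'h' => row 1
  'b' => row 2
  'g' => row 1
  'g' => row 0
  'm' => row 1
Rows:
  Row 0: "ebg"
  Row 1: "kohgm"
  Row 2: "db"
First row length: 3

3


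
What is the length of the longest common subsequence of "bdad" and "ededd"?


LCS of "bdad" and "ededd"
DP table:
           e    d    e    d    d
      0    0    0    0    0    0
  b   0    0    0    0    0    0
  d   0    0    1    1    1    1
  a   0    0    1    1    1    1
  d   0    0    1    1    2    2
LCS length = dp[4][5] = 2

2


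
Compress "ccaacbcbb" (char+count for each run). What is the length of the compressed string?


Input: ccaacbcbb
Runs:
  'c' x 2 => "c2"
  'a' x 2 => "a2"
  'c' x 1 => "c1"
  'b' x 1 => "b1"
  'c' x 1 => "c1"
  'b' x 2 => "b2"
Compressed: "c2a2c1b1c1b2"
Compressed length: 12

12


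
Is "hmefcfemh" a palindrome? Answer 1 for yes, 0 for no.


Input: hmefcfemh
Reversed: hmefcfemh
  Compare pos 0 ('h') with pos 8 ('h'): match
  Compare pos 1 ('m') with pos 7 ('m'): match
  Compare pos 2 ('e') with pos 6 ('e'): match
  Compare pos 3 ('f') with pos 5 ('f'): match
Result: palindrome

1


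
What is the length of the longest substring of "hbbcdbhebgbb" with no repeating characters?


Input: "hbbcdbhebgbb"
Sliding window (track last position of each char):
  Position 0 ('h'): window [0,0] length 1 -- new best
  Position 1 ('b'): window [0,1] length 2 -- new best
  Position 2 ('b'): repeat (last at 1), move window start to 2
  Position 2 ('b'): window [2,2] length 1
  Position 3 ('c'): window [2,3] length 2
  Position 4 ('d'): window [2,4] length 3 -- new best
  Position 5 ('b'): repeat (last at 2), move window start to 3
  Position 5 ('b'): window [3,5] length 3
  Position 6 ('h'): window [3,6] length 4 -- new best
  Position 7 ('e'): window [3,7] length 5 -- new best
  Position 8 ('b'): repeat (last at 5), move window start to 6
  Position 8 ('b'): window [6,8] length 3
  Position 9 ('g'): window [6,9] length 4
  Position 10 ('b'): repeat (last at 8), move window start to 9
  Position 10 ('b'): window [9,10] length 2
  Position 11 ('b'): repeat (last at 10), move window start to 11
  Position 11 ('b'): window [11,11] length 1
Longest substring with no repeats: "cdbhe" with length 5

5


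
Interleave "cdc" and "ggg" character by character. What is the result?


Interleaving "cdc" and "ggg":
  Position 0: 'c' from first, 'g' from second => "cg"
  Position 1: 'd' from first, 'g' from second => "dg"
  Position 2: 'c' from first, 'g' from second => "cg"
Result: cgdgcg

cgdgcg


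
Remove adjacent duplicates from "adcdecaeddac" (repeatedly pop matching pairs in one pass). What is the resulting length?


Input: adcdecaeddac
Stack-based adjacent duplicate removal:
  Read 'a': push. Stack: a
  Read 'd': push. Stack: ad
  Read 'c': push. Stack: adc
  Read 'd': push. Stack: adcd
  Read 'e': push. Stack: adcde
  Read 'c': push. Stack: adcdec
  Read 'a': push. Stack: adcdeca
  Read 'e': push. Stack: adcdecae
  Read 'd': push. Stack: adcdecaed
  Read 'd': matches stack top 'd' => pop. Stack: adcdecae
  Read 'a': push. Stack: adcdecaea
  Read 'c': push. Stack: adcdecaeac
Final stack: "adcdecaeac" (length 10)

10


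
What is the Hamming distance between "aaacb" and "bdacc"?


Comparing "aaacb" and "bdacc" position by position:
  Position 0: 'a' vs 'b' => differ
  Position 1: 'a' vs 'd' => differ
  Position 2: 'a' vs 'a' => same
  Position 3: 'c' vs 'c' => same
  Position 4: 'b' vs 'c' => differ
Total differences (Hamming distance): 3

3


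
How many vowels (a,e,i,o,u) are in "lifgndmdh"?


Input: lifgndmdh
Checking each character:
  'l' at position 0: consonant
  'i' at position 1: vowel (running total: 1)
  'f' at position 2: consonant
  'g' at position 3: consonant
  'n' at position 4: consonant
  'd' at position 5: consonant
  'm' at position 6: consonant
  'd' at position 7: consonant
  'h' at position 8: consonant
Total vowels: 1

1


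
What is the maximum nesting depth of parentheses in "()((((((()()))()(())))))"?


Input: "()((((((()()))()(())))))"
Tracking depth:
  Position 0 '(': depth becomes 1
  Position 1 ')': depth becomes 0
  Position 2 '(': depth becomes 1
  Position 3 '(': depth becomes 2
  Position 4 '(': depth becomes 3
  Position 5 '(': depth becomes 4
  Position 6 '(': depth becomes 5
  Position 7 '(': depth becomes 6
  Position 8 '(': depth becomes 7
  Position 9 ')': depth becomes 6
  Position 10 '(': depth becomes 7
  Position 11 ')': depth becomes 6
  Position 12 ')': depth becomes 5
  Position 13 ')': depth becomes 4
  Position 14 '(': depth becomes 5
  Position 15 ')': depth becomes 4
  Position 16 '(': depth becomes 5
  Position 17 '(': depth becomes 6
  Position 18 ')': depth becomes 5
  Position 19 ')': depth becomes 4
  Position 20 ')': depth becomes 3
  Position 21 ')': depth becomes 2
  Position 22 ')': depth becomes 1
  Position 23 ')': depth becomes 0
Maximum depth reached: 7

7


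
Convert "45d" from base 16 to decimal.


Input: "45d" in base 16
Positional expansion:
  Digit '4' (value 4) x 16^2 = 1024
  Digit '5' (value 5) x 16^1 = 80
  Digit 'd' (value 13) x 16^0 = 13
Sum = 1117

1117


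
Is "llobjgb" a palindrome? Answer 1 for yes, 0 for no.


Input: llobjgb
Reversed: bgjboll
  Compare pos 0 ('l') with pos 6 ('b'): MISMATCH
  Compare pos 1 ('l') with pos 5 ('g'): MISMATCH
  Compare pos 2 ('o') with pos 4 ('j'): MISMATCH
Result: not a palindrome

0


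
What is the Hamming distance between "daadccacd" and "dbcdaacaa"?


Comparing "daadccacd" and "dbcdaacaa" position by position:
  Position 0: 'd' vs 'd' => same
  Position 1: 'a' vs 'b' => differ
  Position 2: 'a' vs 'c' => differ
  Position 3: 'd' vs 'd' => same
  Position 4: 'c' vs 'a' => differ
  Position 5: 'c' vs 'a' => differ
  Position 6: 'a' vs 'c' => differ
  Position 7: 'c' vs 'a' => differ
  Position 8: 'd' vs 'a' => differ
Total differences (Hamming distance): 7

7


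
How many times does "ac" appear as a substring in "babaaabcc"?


Searching for "ac" in "babaaabcc"
Scanning each position:
  Position 0: "ba" => no
  Position 1: "ab" => no
  Position 2: "ba" => no
  Position 3: "aa" => no
  Position 4: "aa" => no
  Position 5: "ab" => no
  Position 6: "bc" => no
  Position 7: "cc" => no
Total occurrences: 0

0


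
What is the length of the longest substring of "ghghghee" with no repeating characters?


Input: "ghghghee"
Sliding window (track last position of each char):
  Position 0 ('g'): window [0,0] length 1 -- new best
  Position 1 ('h'): window [0,1] length 2 -- new best
  Position 2 ('g'): repeat (last at 0), move window start to 1
  Position 2 ('g'): window [1,2] length 2
  Position 3 ('h'): repeat (last at 1), move window start to 2
  Position 3 ('h'): window [2,3] length 2
  Position 4 ('g'): repeat (last at 2), move window start to 3
  Position 4 ('g'): window [3,4] length 2
  Position 5 ('h'): repeat (last at 3), move window start to 4
  Position 5 ('h'): window [4,5] length 2
  Position 6 ('e'): window [4,6] length 3 -- new best
  Position 7 ('e'): repeat (last at 6), move window start to 7
  Position 7 ('e'): window [7,7] length 1
Longest substring with no repeats: "ghe" with length 3

3


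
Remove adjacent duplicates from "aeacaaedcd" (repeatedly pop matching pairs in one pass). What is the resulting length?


Input: aeacaaedcd
Stack-based adjacent duplicate removal:
  Read 'a': push. Stack: a
  Read 'e': push. Stack: ae
  Read 'a': push. Stack: aea
  Read 'c': push. Stack: aeac
  Read 'a': push. Stack: aeaca
  Read 'a': matches stack top 'a' => pop. Stack: aeac
  Read 'e': push. Stack: aeace
  Read 'd': push. Stack: aeaced
  Read 'c': push. Stack: aeacedc
  Read 'd': push. Stack: aeacedcd
Final stack: "aeacedcd" (length 8)

8


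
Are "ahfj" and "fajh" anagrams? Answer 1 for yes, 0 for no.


Strings: "ahfj", "fajh"
Sorted first:  afhj
Sorted second: afhj
Sorted forms match => anagrams

1


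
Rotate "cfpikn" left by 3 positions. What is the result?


Input: "cfpikn", rotate left by 3
First 3 characters: "cfp"
Remaining characters: "ikn"
Concatenate remaining + first: "ikn" + "cfp" = "ikncfp"

ikncfp


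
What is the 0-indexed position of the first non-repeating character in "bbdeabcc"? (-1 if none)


Input: bbdeabcc
Character frequencies:
  'a': 1
  'b': 3
  'c': 2
  'd': 1
  'e': 1
Scanning left to right for freq == 1:
  Position 0 ('b'): freq=3, skip
  Position 1 ('b'): freq=3, skip
  Position 2 ('d'): unique! => answer = 2

2


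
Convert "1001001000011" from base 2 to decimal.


Input: "1001001000011" in base 2
Positional expansion:
  Digit '1' (value 1) x 2^12 = 4096
  Digit '0' (value 0) x 2^11 = 0
  Digit '0' (value 0) x 2^10 = 0
  Digit '1' (value 1) x 2^9 = 512
  Digit '0' (value 0) x 2^8 = 0
  Digit '0' (value 0) x 2^7 = 0
  Digit '1' (value 1) x 2^6 = 64
  Digit '0' (value 0) x 2^5 = 0
  Digit '0' (value 0) x 2^4 = 0
  Digit '0' (value 0) x 2^3 = 0
  Digit '0' (value 0) x 2^2 = 0
  Digit '1' (value 1) x 2^1 = 2
  Digit '1' (value 1) x 2^0 = 1
Sum = 4675

4675


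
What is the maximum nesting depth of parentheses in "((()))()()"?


Input: "((()))()()"
Tracking depth:
  Position 0 '(': depth becomes 1
  Position 1 '(': depth becomes 2
  Position 2 '(': depth becomes 3
  Position 3 ')': depth becomes 2
  Position 4 ')': depth becomes 1
  Position 5 ')': depth becomes 0
  Position 6 '(': depth becomes 1
  Position 7 ')': depth becomes 0
  Position 8 '(': depth becomes 1
  Position 9 ')': depth becomes 0
Maximum depth reached: 3

3


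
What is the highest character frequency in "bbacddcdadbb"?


Input: bbacddcdadbb
Character counts:
  'a': 2
  'b': 4
  'c': 2
  'd': 4
Maximum frequency: 4

4


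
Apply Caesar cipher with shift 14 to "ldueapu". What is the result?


Caesar cipher: shift "ldueapu" by 14
  'l' (pos 11) + 14 = pos 25 = 'z'
  'd' (pos 3) + 14 = pos 17 = 'r'
  'u' (pos 20) + 14 = pos 8 = 'i'
  'e' (pos 4) + 14 = pos 18 = 's'
  'a' (pos 0) + 14 = pos 14 = 'o'
  'p' (pos 15) + 14 = pos 3 = 'd'
  'u' (pos 20) + 14 = pos 8 = 'i'
Result: zrisodi

zrisodi


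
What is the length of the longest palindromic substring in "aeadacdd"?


Input: "aeadacdd"
Checking substrings for palindromes:
  [0:3] "aea" (len 3) => palindrome
  [2:5] "ada" (len 3) => palindrome
  [6:8] "dd" (len 2) => palindrome
Longest palindromic substring: "aea" with length 3

3


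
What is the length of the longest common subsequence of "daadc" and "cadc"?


LCS of "daadc" and "cadc"
DP table:
           c    a    d    c
      0    0    0    0    0
  d   0    0    0    1    1
  a   0    0    1    1    1
  a   0    0    1    1    1
  d   0    0    1    2    2
  c   0    1    1    2    3
LCS length = dp[5][4] = 3

3


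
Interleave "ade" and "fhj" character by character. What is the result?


Interleaving "ade" and "fhj":
  Position 0: 'a' from first, 'f' from second => "af"
  Position 1: 'd' from first, 'h' from second => "dh"
  Position 2: 'e' from first, 'j' from second => "ej"
Result: afdhej

afdhej


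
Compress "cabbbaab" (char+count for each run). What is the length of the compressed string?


Input: cabbbaab
Runs:
  'c' x 1 => "c1"
  'a' x 1 => "a1"
  'b' x 3 => "b3"
  'a' x 2 => "a2"
  'b' x 1 => "b1"
Compressed: "c1a1b3a2b1"
Compressed length: 10

10


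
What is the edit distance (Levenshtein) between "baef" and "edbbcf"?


Computing edit distance: "baef" -> "edbbcf"
DP table:
           e    d    b    b    c    f
      0    1    2    3    4    5    6
  b   1    1    2    2    3    4    5
  a   2    2    2    3    3    4    5
  e   3    2    3    3    4    4    5
  f   4    3    3    4    4    5    4
Edit distance = dp[4][6] = 4

4


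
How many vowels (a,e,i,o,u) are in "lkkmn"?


Input: lkkmn
Checking each character:
  'l' at position 0: consonant
  'k' at position 1: consonant
  'k' at position 2: consonant
  'm' at position 3: consonant
  'n' at position 4: consonant
Total vowels: 0

0


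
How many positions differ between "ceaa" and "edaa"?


Comparing "ceaa" and "edaa" position by position:
  Position 0: 'c' vs 'e' => DIFFER
  Position 1: 'e' vs 'd' => DIFFER
  Position 2: 'a' vs 'a' => same
  Position 3: 'a' vs 'a' => same
Positions that differ: 2

2


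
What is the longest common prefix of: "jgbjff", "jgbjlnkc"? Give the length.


Words: jgbjff, jgbjlnkc
  Position 0: all 'j' => match
  Position 1: all 'g' => match
  Position 2: all 'b' => match
  Position 3: all 'j' => match
  Position 4: ('f', 'l') => mismatch, stop
LCP = "jgbj" (length 4)

4


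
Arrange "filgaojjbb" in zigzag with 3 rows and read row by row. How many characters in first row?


Zigzag "filgaojjbb" into 3 rows:
Placing characters:
  'f' => row 0
  'i' => row 1
  'l' => row 2
  'g' => row 1
  'a' => row 0
  'o' => row 1
  'j' => row 2
  'j' => row 1
  'b' => row 0
  'b' => row 1
Rows:
  Row 0: "fab"
  Row 1: "igojb"
  Row 2: "lj"
First row length: 3

3


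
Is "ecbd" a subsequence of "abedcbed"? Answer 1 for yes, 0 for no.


Check if "ecbd" is a subsequence of "abedcbed"
Greedy scan:
  Position 0 ('a'): no match needed
  Position 1 ('b'): no match needed
  Position 2 ('e'): matches sub[0] = 'e'
  Position 3 ('d'): no match needed
  Position 4 ('c'): matches sub[1] = 'c'
  Position 5 ('b'): matches sub[2] = 'b'
  Position 6 ('e'): no match needed
  Position 7 ('d'): matches sub[3] = 'd'
All 4 characters matched => is a subsequence

1


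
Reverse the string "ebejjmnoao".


Input: ebejjmnoao
Reading characters right to left:
  Position 9: 'o'
  Position 8: 'a'
  Position 7: 'o'
  Position 6: 'n'
  Position 5: 'm'
  Position 4: 'j'
  Position 3: 'j'
  Position 2: 'e'
  Position 1: 'b'
  Position 0: 'e'
Reversed: oaonmjjebe

oaonmjjebe


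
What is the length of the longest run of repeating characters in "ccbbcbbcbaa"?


Input: "ccbbcbbcbaa"
Scanning for longest run:
  Position 1 ('c'): continues run of 'c', length=2
  Position 2 ('b'): new char, reset run to 1
  Position 3 ('b'): continues run of 'b', length=2
  Position 4 ('c'): new char, reset run to 1
  Position 5 ('b'): new char, reset run to 1
  Position 6 ('b'): continues run of 'b', length=2
  Position 7 ('c'): new char, reset run to 1
  Position 8 ('b'): new char, reset run to 1
  Position 9 ('a'): new char, reset run to 1
  Position 10 ('a'): continues run of 'a', length=2
Longest run: 'c' with length 2

2


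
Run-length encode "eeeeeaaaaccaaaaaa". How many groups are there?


Input: eeeeeaaaaccaaaaaa
Scanning for consecutive runs:
  Group 1: 'e' x 5 (positions 0-4)
  Group 2: 'a' x 4 (positions 5-8)
  Group 3: 'c' x 2 (positions 9-10)
  Group 4: 'a' x 6 (positions 11-16)
Total groups: 4

4


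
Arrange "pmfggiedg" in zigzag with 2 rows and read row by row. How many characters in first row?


Zigzag "pmfggiedg" into 2 rows:
Placing characters:
  'p' => row 0
  'm' => row 1
  'f' => row 0
  'g' => row 1
  'g' => row 0
  'i' => row 1
  'e' => row 0
  'd' => row 1
  'g' => row 0
Rows:
  Row 0: "pfgeg"
  Row 1: "mgid"
First row length: 5

5


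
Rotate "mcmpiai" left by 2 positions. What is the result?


Input: "mcmpiai", rotate left by 2
First 2 characters: "mc"
Remaining characters: "mpiai"
Concatenate remaining + first: "mpiai" + "mc" = "mpiaimc"

mpiaimc


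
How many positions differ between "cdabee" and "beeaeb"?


Comparing "cdabee" and "beeaeb" position by position:
  Position 0: 'c' vs 'b' => DIFFER
  Position 1: 'd' vs 'e' => DIFFER
  Position 2: 'a' vs 'e' => DIFFER
  Position 3: 'b' vs 'a' => DIFFER
  Position 4: 'e' vs 'e' => same
  Position 5: 'e' vs 'b' => DIFFER
Positions that differ: 5

5


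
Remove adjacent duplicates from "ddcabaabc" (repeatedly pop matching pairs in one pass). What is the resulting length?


Input: ddcabaabc
Stack-based adjacent duplicate removal:
  Read 'd': push. Stack: d
  Read 'd': matches stack top 'd' => pop. Stack: (empty)
  Read 'c': push. Stack: c
  Read 'a': push. Stack: ca
  Read 'b': push. Stack: cab
  Read 'a': push. Stack: caba
  Read 'a': matches stack top 'a' => pop. Stack: cab
  Read 'b': matches stack top 'b' => pop. Stack: ca
  Read 'c': push. Stack: cac
Final stack: "cac" (length 3)

3


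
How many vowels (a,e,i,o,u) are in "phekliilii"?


Input: phekliilii
Checking each character:
  'p' at position 0: consonant
  'h' at position 1: consonant
  'e' at position 2: vowel (running total: 1)
  'k' at position 3: consonant
  'l' at position 4: consonant
  'i' at position 5: vowel (running total: 2)
  'i' at position 6: vowel (running total: 3)
  'l' at position 7: consonant
  'i' at position 8: vowel (running total: 4)
  'i' at position 9: vowel (running total: 5)
Total vowels: 5

5


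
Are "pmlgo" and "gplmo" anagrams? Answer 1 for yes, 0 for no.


Strings: "pmlgo", "gplmo"
Sorted first:  glmop
Sorted second: glmop
Sorted forms match => anagrams

1


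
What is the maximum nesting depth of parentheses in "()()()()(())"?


Input: "()()()()(())"
Tracking depth:
  Position 0 '(': depth becomes 1
  Position 1 ')': depth becomes 0
  Position 2 '(': depth becomes 1
  Position 3 ')': depth becomes 0
  Position 4 '(': depth becomes 1
  Position 5 ')': depth becomes 0
  Position 6 '(': depth becomes 1
  Position 7 ')': depth becomes 0
  Position 8 '(': depth becomes 1
  Position 9 '(': depth becomes 2
  Position 10 ')': depth becomes 1
  Position 11 ')': depth becomes 0
Maximum depth reached: 2

2


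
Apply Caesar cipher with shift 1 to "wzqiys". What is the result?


Caesar cipher: shift "wzqiys" by 1
  'w' (pos 22) + 1 = pos 23 = 'x'
  'z' (pos 25) + 1 = pos 0 = 'a'
  'q' (pos 16) + 1 = pos 17 = 'r'
  'i' (pos 8) + 1 = pos 9 = 'j'
  'y' (pos 24) + 1 = pos 25 = 'z'
  's' (pos 18) + 1 = pos 19 = 't'
Result: xarjzt

xarjzt


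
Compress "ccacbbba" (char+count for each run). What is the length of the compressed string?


Input: ccacbbba
Runs:
  'c' x 2 => "c2"
  'a' x 1 => "a1"
  'c' x 1 => "c1"
  'b' x 3 => "b3"
  'a' x 1 => "a1"
Compressed: "c2a1c1b3a1"
Compressed length: 10

10


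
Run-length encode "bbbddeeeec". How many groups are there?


Input: bbbddeeeec
Scanning for consecutive runs:
  Group 1: 'b' x 3 (positions 0-2)
  Group 2: 'd' x 2 (positions 3-4)
  Group 3: 'e' x 4 (positions 5-8)
  Group 4: 'c' x 1 (positions 9-9)
Total groups: 4

4


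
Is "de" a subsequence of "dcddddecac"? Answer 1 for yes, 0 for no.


Check if "de" is a subsequence of "dcddddecac"
Greedy scan:
  Position 0 ('d'): matches sub[0] = 'd'
  Position 1 ('c'): no match needed
  Position 2 ('d'): no match needed
  Position 3 ('d'): no match needed
  Position 4 ('d'): no match needed
  Position 5 ('d'): no match needed
  Position 6 ('e'): matches sub[1] = 'e'
  Position 7 ('c'): no match needed
  Position 8 ('a'): no match needed
  Position 9 ('c'): no match needed
All 2 characters matched => is a subsequence

1


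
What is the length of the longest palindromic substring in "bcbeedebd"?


Input: "bcbeedebd"
Checking substrings for palindromes:
  [0:3] "bcb" (len 3) => palindrome
  [4:7] "ede" (len 3) => palindrome
  [3:5] "ee" (len 2) => palindrome
Longest palindromic substring: "bcb" with length 3

3


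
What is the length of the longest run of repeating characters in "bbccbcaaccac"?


Input: "bbccbcaaccac"
Scanning for longest run:
  Position 1 ('b'): continues run of 'b', length=2
  Position 2 ('c'): new char, reset run to 1
  Position 3 ('c'): continues run of 'c', length=2
  Position 4 ('b'): new char, reset run to 1
  Position 5 ('c'): new char, reset run to 1
  Position 6 ('a'): new char, reset run to 1
  Position 7 ('a'): continues run of 'a', length=2
  Position 8 ('c'): new char, reset run to 1
  Position 9 ('c'): continues run of 'c', length=2
  Position 10 ('a'): new char, reset run to 1
  Position 11 ('c'): new char, reset run to 1
Longest run: 'b' with length 2

2


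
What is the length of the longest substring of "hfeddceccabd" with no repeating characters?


Input: "hfeddceccabd"
Sliding window (track last position of each char):
  Position 0 ('h'): window [0,0] length 1 -- new best
  Position 1 ('f'): window [0,1] length 2 -- new best
  Position 2 ('e'): window [0,2] length 3 -- new best
  Position 3 ('d'): window [0,3] length 4 -- new best
  Position 4 ('d'): repeat (last at 3), move window start to 4
  Position 4 ('d'): window [4,4] length 1
  Position 5 ('c'): window [4,5] length 2
  Position 6 ('e'): window [4,6] length 3
  Position 7 ('c'): repeat (last at 5), move window start to 6
  Position 7 ('c'): window [6,7] length 2
  Position 8 ('c'): repeat (last at 7), move window start to 8
  Position 8 ('c'): window [8,8] length 1
  Position 9 ('a'): window [8,9] length 2
  Position 10 ('b'): window [8,10] length 3
  Position 11 ('d'): window [8,11] length 4
Longest substring with no repeats: "hfed" with length 4

4


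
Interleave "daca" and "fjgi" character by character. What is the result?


Interleaving "daca" and "fjgi":
  Position 0: 'd' from first, 'f' from second => "df"
  Position 1: 'a' from first, 'j' from second => "aj"
  Position 2: 'c' from first, 'g' from second => "cg"
  Position 3: 'a' from first, 'i' from second => "ai"
Result: dfajcgai

dfajcgai


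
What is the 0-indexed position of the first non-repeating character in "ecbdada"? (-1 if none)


Input: ecbdada
Character frequencies:
  'a': 2
  'b': 1
  'c': 1
  'd': 2
  'e': 1
Scanning left to right for freq == 1:
  Position 0 ('e'): unique! => answer = 0

0


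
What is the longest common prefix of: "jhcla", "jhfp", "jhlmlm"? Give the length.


Words: jhcla, jhfp, jhlmlm
  Position 0: all 'j' => match
  Position 1: all 'h' => match
  Position 2: ('c', 'f', 'l') => mismatch, stop
LCP = "jh" (length 2)

2


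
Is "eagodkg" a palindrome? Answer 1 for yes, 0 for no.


Input: eagodkg
Reversed: gkdogae
  Compare pos 0 ('e') with pos 6 ('g'): MISMATCH
  Compare pos 1 ('a') with pos 5 ('k'): MISMATCH
  Compare pos 2 ('g') with pos 4 ('d'): MISMATCH
Result: not a palindrome

0


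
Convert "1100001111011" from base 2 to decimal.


Input: "1100001111011" in base 2
Positional expansion:
  Digit '1' (value 1) x 2^12 = 4096
  Digit '1' (value 1) x 2^11 = 2048
  Digit '0' (value 0) x 2^10 = 0
  Digit '0' (value 0) x 2^9 = 0
  Digit '0' (value 0) x 2^8 = 0
  Digit '0' (value 0) x 2^7 = 0
  Digit '1' (value 1) x 2^6 = 64
  Digit '1' (value 1) x 2^5 = 32
  Digit '1' (value 1) x 2^4 = 16
  Digit '1' (value 1) x 2^3 = 8
  Digit '0' (value 0) x 2^2 = 0
  Digit '1' (value 1) x 2^1 = 2
  Digit '1' (value 1) x 2^0 = 1
Sum = 6267

6267


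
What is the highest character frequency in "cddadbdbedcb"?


Input: cddadbdbedcb
Character counts:
  'a': 1
  'b': 3
  'c': 2
  'd': 5
  'e': 1
Maximum frequency: 5

5


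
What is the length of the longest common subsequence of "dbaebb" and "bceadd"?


LCS of "dbaebb" and "bceadd"
DP table:
           b    c    e    a    d    d
      0    0    0    0    0    0    0
  d   0    0    0    0    0    1    1
  b   0    1    1    1    1    1    1
  a   0    1    1    1    2    2    2
  e   0    1    1    2    2    2    2
  b   0    1    1    2    2    2    2
  b   0    1    1    2    2    2    2
LCS length = dp[6][6] = 2

2


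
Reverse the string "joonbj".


Input: joonbj
Reading characters right to left:
  Position 5: 'j'
  Position 4: 'b'
  Position 3: 'n'
  Position 2: 'o'
  Position 1: 'o'
  Position 0: 'j'
Reversed: jbnooj

jbnooj


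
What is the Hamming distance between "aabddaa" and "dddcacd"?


Comparing "aabddaa" and "dddcacd" position by position:
  Position 0: 'a' vs 'd' => differ
  Position 1: 'a' vs 'd' => differ
  Position 2: 'b' vs 'd' => differ
  Position 3: 'd' vs 'c' => differ
  Position 4: 'd' vs 'a' => differ
  Position 5: 'a' vs 'c' => differ
  Position 6: 'a' vs 'd' => differ
Total differences (Hamming distance): 7

7


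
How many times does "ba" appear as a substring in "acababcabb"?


Searching for "ba" in "acababcabb"
Scanning each position:
  Position 0: "ac" => no
  Position 1: "ca" => no
  Position 2: "ab" => no
  Position 3: "ba" => MATCH
  Position 4: "ab" => no
  Position 5: "bc" => no
  Position 6: "ca" => no
  Position 7: "ab" => no
  Position 8: "bb" => no
Total occurrences: 1

1


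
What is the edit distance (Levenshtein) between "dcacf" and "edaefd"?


Computing edit distance: "dcacf" -> "edaefd"
DP table:
           e    d    a    e    f    d
      0    1    2    3    4    5    6
  d   1    1    1    2    3    4    5
  c   2    2    2    2    3    4    5
  a   3    3    3    2    3    4    5
  c   4    4    4    3    3    4    5
  f   5    5    5    4    4    3    4
Edit distance = dp[5][6] = 4

4


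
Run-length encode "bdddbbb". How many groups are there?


Input: bdddbbb
Scanning for consecutive runs:
  Group 1: 'b' x 1 (positions 0-0)
  Group 2: 'd' x 3 (positions 1-3)
  Group 3: 'b' x 3 (positions 4-6)
Total groups: 3

3


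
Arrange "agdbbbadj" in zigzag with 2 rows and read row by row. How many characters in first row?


Zigzag "agdbbbadj" into 2 rows:
Placing characters:
  'a' => row 0
  'g' => row 1
  'd' => row 0
  'b' => row 1
  'b' => row 0
  'b' => row 1
  'a' => row 0
  'd' => row 1
  'j' => row 0
Rows:
  Row 0: "adbaj"
  Row 1: "gbbd"
First row length: 5

5


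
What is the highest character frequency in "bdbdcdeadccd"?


Input: bdbdcdeadccd
Character counts:
  'a': 1
  'b': 2
  'c': 3
  'd': 5
  'e': 1
Maximum frequency: 5

5


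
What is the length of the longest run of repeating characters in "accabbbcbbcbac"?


Input: "accabbbcbbcbac"
Scanning for longest run:
  Position 1 ('c'): new char, reset run to 1
  Position 2 ('c'): continues run of 'c', length=2
  Position 3 ('a'): new char, reset run to 1
  Position 4 ('b'): new char, reset run to 1
  Position 5 ('b'): continues run of 'b', length=2
  Position 6 ('b'): continues run of 'b', length=3
  Position 7 ('c'): new char, reset run to 1
  Position 8 ('b'): new char, reset run to 1
  Position 9 ('b'): continues run of 'b', length=2
  Position 10 ('c'): new char, reset run to 1
  Position 11 ('b'): new char, reset run to 1
  Position 12 ('a'): new char, reset run to 1
  Position 13 ('c'): new char, reset run to 1
Longest run: 'b' with length 3

3


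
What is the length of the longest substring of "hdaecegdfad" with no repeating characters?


Input: "hdaecegdfad"
Sliding window (track last position of each char):
  Position 0 ('h'): window [0,0] length 1 -- new best
  Position 1 ('d'): window [0,1] length 2 -- new best
  Position 2 ('a'): window [0,2] length 3 -- new best
  Position 3 ('e'): window [0,3] length 4 -- new best
  Position 4 ('c'): window [0,4] length 5 -- new best
  Position 5 ('e'): repeat (last at 3), move window start to 4
  Position 5 ('e'): window [4,5] length 2
  Position 6 ('g'): window [4,6] length 3
  Position 7 ('d'): window [4,7] length 4
  Position 8 ('f'): window [4,8] length 5
  Position 9 ('a'): window [4,9] length 6 -- new best
  Position 10 ('d'): repeat (last at 7), move window start to 8
  Position 10 ('d'): window [8,10] length 3
Longest substring with no repeats: "cegdfa" with length 6

6


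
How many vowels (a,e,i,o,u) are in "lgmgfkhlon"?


Input: lgmgfkhlon
Checking each character:
  'l' at position 0: consonant
  'g' at position 1: consonant
  'm' at position 2: consonant
  'g' at position 3: consonant
  'f' at position 4: consonant
  'k' at position 5: consonant
  'h' at position 6: consonant
  'l' at position 7: consonant
  'o' at position 8: vowel (running total: 1)
  'n' at position 9: consonant
Total vowels: 1

1


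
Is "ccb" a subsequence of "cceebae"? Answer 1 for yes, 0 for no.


Check if "ccb" is a subsequence of "cceebae"
Greedy scan:
  Position 0 ('c'): matches sub[0] = 'c'
  Position 1 ('c'): matches sub[1] = 'c'
  Position 2 ('e'): no match needed
  Position 3 ('e'): no match needed
  Position 4 ('b'): matches sub[2] = 'b'
  Position 5 ('a'): no match needed
  Position 6 ('e'): no match needed
All 3 characters matched => is a subsequence

1


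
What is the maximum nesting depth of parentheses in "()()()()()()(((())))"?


Input: "()()()()()()(((())))"
Tracking depth:
  Position 0 '(': depth becomes 1
  Position 1 ')': depth becomes 0
  Position 2 '(': depth becomes 1
  Position 3 ')': depth becomes 0
  Position 4 '(': depth becomes 1
  Position 5 ')': depth becomes 0
  Position 6 '(': depth becomes 1
  Position 7 ')': depth becomes 0
  Position 8 '(': depth becomes 1
  Position 9 ')': depth becomes 0
  Position 10 '(': depth becomes 1
  Position 11 ')': depth becomes 0
  Position 12 '(': depth becomes 1
  Position 13 '(': depth becomes 2
  Position 14 '(': depth becomes 3
  Position 15 '(': depth becomes 4
  Position 16 ')': depth becomes 3
  Position 17 ')': depth becomes 2
  Position 18 ')': depth becomes 1
  Position 19 ')': depth becomes 0
Maximum depth reached: 4

4


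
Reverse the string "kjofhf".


Input: kjofhf
Reading characters right to left:
  Position 5: 'f'
  Position 4: 'h'
  Position 3: 'f'
  Position 2: 'o'
  Position 1: 'j'
  Position 0: 'k'
Reversed: fhfojk

fhfojk


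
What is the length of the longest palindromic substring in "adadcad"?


Input: "adadcad"
Checking substrings for palindromes:
  [0:3] "ada" (len 3) => palindrome
  [1:4] "dad" (len 3) => palindrome
Longest palindromic substring: "ada" with length 3

3


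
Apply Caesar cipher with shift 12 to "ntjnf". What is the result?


Caesar cipher: shift "ntjnf" by 12
  'n' (pos 13) + 12 = pos 25 = 'z'
  't' (pos 19) + 12 = pos 5 = 'f'
  'j' (pos 9) + 12 = pos 21 = 'v'
  'n' (pos 13) + 12 = pos 25 = 'z'
  'f' (pos 5) + 12 = pos 17 = 'r'
Result: zfvzr

zfvzr


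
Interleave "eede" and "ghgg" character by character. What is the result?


Interleaving "eede" and "ghgg":
  Position 0: 'e' from first, 'g' from second => "eg"
  Position 1: 'e' from first, 'h' from second => "eh"
  Position 2: 'd' from first, 'g' from second => "dg"
  Position 3: 'e' from first, 'g' from second => "eg"
Result: egehdgeg

egehdgeg


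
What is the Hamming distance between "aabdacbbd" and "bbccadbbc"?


Comparing "aabdacbbd" and "bbccadbbc" position by position:
  Position 0: 'a' vs 'b' => differ
  Position 1: 'a' vs 'b' => differ
  Position 2: 'b' vs 'c' => differ
  Position 3: 'd' vs 'c' => differ
  Position 4: 'a' vs 'a' => same
  Position 5: 'c' vs 'd' => differ
  Position 6: 'b' vs 'b' => same
  Position 7: 'b' vs 'b' => same
  Position 8: 'd' vs 'c' => differ
Total differences (Hamming distance): 6

6


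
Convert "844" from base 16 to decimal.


Input: "844" in base 16
Positional expansion:
  Digit '8' (value 8) x 16^2 = 2048
  Digit '4' (value 4) x 16^1 = 64
  Digit '4' (value 4) x 16^0 = 4
Sum = 2116

2116


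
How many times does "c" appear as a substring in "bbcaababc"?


Searching for "c" in "bbcaababc"
Scanning each position:
  Position 0: "b" => no
  Position 1: "b" => no
  Position 2: "c" => MATCH
  Position 3: "a" => no
  Position 4: "a" => no
  Position 5: "b" => no
  Position 6: "a" => no
  Position 7: "b" => no
  Position 8: "c" => MATCH
Total occurrences: 2

2


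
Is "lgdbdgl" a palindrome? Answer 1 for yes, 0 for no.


Input: lgdbdgl
Reversed: lgdbdgl
  Compare pos 0 ('l') with pos 6 ('l'): match
  Compare pos 1 ('g') with pos 5 ('g'): match
  Compare pos 2 ('d') with pos 4 ('d'): match
Result: palindrome

1


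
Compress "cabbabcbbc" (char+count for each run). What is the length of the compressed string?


Input: cabbabcbbc
Runs:
  'c' x 1 => "c1"
  'a' x 1 => "a1"
  'b' x 2 => "b2"
  'a' x 1 => "a1"
  'b' x 1 => "b1"
  'c' x 1 => "c1"
  'b' x 2 => "b2"
  'c' x 1 => "c1"
Compressed: "c1a1b2a1b1c1b2c1"
Compressed length: 16

16


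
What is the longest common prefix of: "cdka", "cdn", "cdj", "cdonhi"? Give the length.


Words: cdka, cdn, cdj, cdonhi
  Position 0: all 'c' => match
  Position 1: all 'd' => match
  Position 2: ('k', 'n', 'j', 'o') => mismatch, stop
LCP = "cd" (length 2)

2


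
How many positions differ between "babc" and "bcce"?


Comparing "babc" and "bcce" position by position:
  Position 0: 'b' vs 'b' => same
  Position 1: 'a' vs 'c' => DIFFER
  Position 2: 'b' vs 'c' => DIFFER
  Position 3: 'c' vs 'e' => DIFFER
Positions that differ: 3

3


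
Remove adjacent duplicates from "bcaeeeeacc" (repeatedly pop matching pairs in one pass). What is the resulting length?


Input: bcaeeeeacc
Stack-based adjacent duplicate removal:
  Read 'b': push. Stack: b
  Read 'c': push. Stack: bc
  Read 'a': push. Stack: bca
  Read 'e': push. Stack: bcae
  Read 'e': matches stack top 'e' => pop. Stack: bca
  Read 'e': push. Stack: bcae
  Read 'e': matches stack top 'e' => pop. Stack: bca
  Read 'a': matches stack top 'a' => pop. Stack: bc
  Read 'c': matches stack top 'c' => pop. Stack: b
  Read 'c': push. Stack: bc
Final stack: "bc" (length 2)

2


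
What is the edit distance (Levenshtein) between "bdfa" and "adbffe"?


Computing edit distance: "bdfa" -> "adbffe"
DP table:
           a    d    b    f    f    e
      0    1    2    3    4    5    6
  b   1    1    2    2    3    4    5
  d   2    2    1    2    3    4    5
  f   3    3    2    2    2    3    4
  a   4    3    3    3    3    3    4
Edit distance = dp[4][6] = 4

4


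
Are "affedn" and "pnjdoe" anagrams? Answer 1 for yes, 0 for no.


Strings: "affedn", "pnjdoe"
Sorted first:  adeffn
Sorted second: dejnop
Differ at position 0: 'a' vs 'd' => not anagrams

0


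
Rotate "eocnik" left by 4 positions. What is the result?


Input: "eocnik", rotate left by 4
First 4 characters: "eocn"
Remaining characters: "ik"
Concatenate remaining + first: "ik" + "eocn" = "ikeocn"

ikeocn


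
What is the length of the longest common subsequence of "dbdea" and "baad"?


LCS of "dbdea" and "baad"
DP table:
           b    a    a    d
      0    0    0    0    0
  d   0    0    0    0    1
  b   0    1    1    1    1
  d   0    1    1    1    2
  e   0    1    1    1    2
  a   0    1    2    2    2
LCS length = dp[5][4] = 2

2


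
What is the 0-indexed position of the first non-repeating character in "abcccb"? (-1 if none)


Input: abcccb
Character frequencies:
  'a': 1
  'b': 2
  'c': 3
Scanning left to right for freq == 1:
  Position 0 ('a'): unique! => answer = 0

0


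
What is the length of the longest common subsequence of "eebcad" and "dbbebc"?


LCS of "eebcad" and "dbbebc"
DP table:
           d    b    b    e    b    c
      0    0    0    0    0    0    0
  e   0    0    0    0    1    1    1
  e   0    0    0    0    1    1    1
  b   0    0    1    1    1    2    2
  c   0    0    1    1    1    2    3
  a   0    0    1    1    1    2    3
  d   0    1    1    1    1    2    3
LCS length = dp[6][6] = 3

3


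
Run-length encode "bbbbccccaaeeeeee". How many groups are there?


Input: bbbbccccaaeeeeee
Scanning for consecutive runs:
  Group 1: 'b' x 4 (positions 0-3)
  Group 2: 'c' x 4 (positions 4-7)
  Group 3: 'a' x 2 (positions 8-9)
  Group 4: 'e' x 6 (positions 10-15)
Total groups: 4

4


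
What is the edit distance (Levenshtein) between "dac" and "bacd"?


Computing edit distance: "dac" -> "bacd"
DP table:
           b    a    c    d
      0    1    2    3    4
  d   1    1    2    3    3
  a   2    2    1    2    3
  c   3    3    2    1    2
Edit distance = dp[3][4] = 2

2


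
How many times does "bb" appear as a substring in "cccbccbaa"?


Searching for "bb" in "cccbccbaa"
Scanning each position:
  Position 0: "cc" => no
  Position 1: "cc" => no
  Position 2: "cb" => no
  Position 3: "bc" => no
  Position 4: "cc" => no
  Position 5: "cb" => no
  Position 6: "ba" => no
  Position 7: "aa" => no
Total occurrences: 0

0


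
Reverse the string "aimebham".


Input: aimebham
Reading characters right to left:
  Position 7: 'm'
  Position 6: 'a'
  Position 5: 'h'
  Position 4: 'b'
  Position 3: 'e'
  Position 2: 'm'
  Position 1: 'i'
  Position 0: 'a'
Reversed: mahbemia

mahbemia


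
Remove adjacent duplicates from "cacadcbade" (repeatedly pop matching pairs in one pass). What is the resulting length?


Input: cacadcbade
Stack-based adjacent duplicate removal:
  Read 'c': push. Stack: c
  Read 'a': push. Stack: ca
  Read 'c': push. Stack: cac
  Read 'a': push. Stack: caca
  Read 'd': push. Stack: cacad
  Read 'c': push. Stack: cacadc
  Read 'b': push. Stack: cacadcb
  Read 'a': push. Stack: cacadcba
  Read 'd': push. Stack: cacadcbad
  Read 'e': push. Stack: cacadcbade
Final stack: "cacadcbade" (length 10)

10


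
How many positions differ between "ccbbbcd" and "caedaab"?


Comparing "ccbbbcd" and "caedaab" position by position:
  Position 0: 'c' vs 'c' => same
  Position 1: 'c' vs 'a' => DIFFER
  Position 2: 'b' vs 'e' => DIFFER
  Position 3: 'b' vs 'd' => DIFFER
  Position 4: 'b' vs 'a' => DIFFER
  Position 5: 'c' vs 'a' => DIFFER
  Position 6: 'd' vs 'b' => DIFFER
Positions that differ: 6

6


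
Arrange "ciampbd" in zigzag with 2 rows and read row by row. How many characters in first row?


Zigzag "ciampbd" into 2 rows:
Placing characters:
  'c' => row 0
  'i' => row 1
  'a' => row 0
  'm' => row 1
  'p' => row 0
  'b' => row 1
  'd' => row 0
Rows:
  Row 0: "capd"
  Row 1: "imb"
First row length: 4

4


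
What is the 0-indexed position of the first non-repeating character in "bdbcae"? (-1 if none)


Input: bdbcae
Character frequencies:
  'a': 1
  'b': 2
  'c': 1
  'd': 1
  'e': 1
Scanning left to right for freq == 1:
  Position 0 ('b'): freq=2, skip
  Position 1 ('d'): unique! => answer = 1

1


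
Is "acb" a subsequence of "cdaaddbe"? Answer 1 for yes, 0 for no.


Check if "acb" is a subsequence of "cdaaddbe"
Greedy scan:
  Position 0 ('c'): no match needed
  Position 1 ('d'): no match needed
  Position 2 ('a'): matches sub[0] = 'a'
  Position 3 ('a'): no match needed
  Position 4 ('d'): no match needed
  Position 5 ('d'): no match needed
  Position 6 ('b'): no match needed
  Position 7 ('e'): no match needed
Only matched 1/3 characters => not a subsequence

0
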